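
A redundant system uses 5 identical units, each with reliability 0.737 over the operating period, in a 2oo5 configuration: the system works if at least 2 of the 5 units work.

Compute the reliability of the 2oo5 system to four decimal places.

0.9811

R = Σ_{i=2}^{5} C(5,i) p^i (1−p)^{5−i} with p = 0.737
C(5,2)·0.737^2·0.263^3 = 0.098810
C(5,3)·0.737^3·0.263^2 = 0.276894
C(5,4)·0.737^4·0.263^1 = 0.387968
C(5,5)·0.737^5·0.263^0 = 0.217439
Sum = 0.9811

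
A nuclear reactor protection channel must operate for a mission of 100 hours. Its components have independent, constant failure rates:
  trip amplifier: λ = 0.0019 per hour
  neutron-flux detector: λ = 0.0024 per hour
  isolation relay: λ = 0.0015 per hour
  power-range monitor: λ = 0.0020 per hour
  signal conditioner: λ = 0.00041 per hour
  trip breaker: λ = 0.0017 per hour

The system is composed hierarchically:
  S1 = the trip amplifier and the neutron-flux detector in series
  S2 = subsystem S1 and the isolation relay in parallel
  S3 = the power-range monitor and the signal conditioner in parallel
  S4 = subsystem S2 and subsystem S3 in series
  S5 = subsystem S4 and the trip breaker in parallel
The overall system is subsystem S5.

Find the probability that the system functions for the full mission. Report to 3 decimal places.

0.991

R(trip amplifier) = exp(−0.0019 × 100) = 0.82696
R(neutron-flux detector) = exp(−0.0024 × 100) = 0.78663
R(isolation relay) = exp(−0.0015 × 100) = 0.86071
R(power-range monitor) = exp(−0.0020 × 100) = 0.81873
R(signal conditioner) = exp(−0.00041 × 100) = 0.95983
R(trip breaker) = exp(−0.0017 × 100) = 0.84366
Series (trip amplifier and neutron-flux detector): 0.82696 × 0.78663 = 0.65051
Parallel ([0.65051] and isolation relay): 1 − (1 − 0.65051)(1 − 0.86071) = 0.95132
Parallel (power-range monitor and signal conditioner): 1 − (1 − 0.81873)(1 − 0.95983) = 0.99272
Series ([0.95132] and [0.99272]): 0.95132 × 0.99272 = 0.94439
Parallel ([0.94439] and trip breaker): 1 − (1 − 0.94439)(1 − 0.84366) = 0.991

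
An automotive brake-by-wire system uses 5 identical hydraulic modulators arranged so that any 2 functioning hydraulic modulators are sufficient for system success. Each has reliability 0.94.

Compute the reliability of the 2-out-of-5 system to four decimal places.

R = Σ_{i=2}^{5} C(5,i) p^i (1−p)^{5−i} with p = 0.94
C(5,2)·0.94^2·0.06^3 = 0.001909
C(5,3)·0.94^3·0.06^2 = 0.029901
C(5,4)·0.94^4·0.06^1 = 0.234225
C(5,5)·0.94^5·0.06^0 = 0.733904
Sum = 0.9999

0.9999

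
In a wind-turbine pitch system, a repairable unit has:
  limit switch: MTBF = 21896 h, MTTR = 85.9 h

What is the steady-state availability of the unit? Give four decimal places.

0.9961

A(limit switch) = MTBF/(MTBF+MTTR) = 21896/(21896+85.9) = 0.9961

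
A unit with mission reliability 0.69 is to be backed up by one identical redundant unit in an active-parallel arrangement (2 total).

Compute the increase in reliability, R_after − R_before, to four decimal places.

0.2139

R_before = 0.69
R_after = 1 − (1 − 0.69)^2 = 0.9039
ΔR = 0.9039 − 0.69 = 0.2139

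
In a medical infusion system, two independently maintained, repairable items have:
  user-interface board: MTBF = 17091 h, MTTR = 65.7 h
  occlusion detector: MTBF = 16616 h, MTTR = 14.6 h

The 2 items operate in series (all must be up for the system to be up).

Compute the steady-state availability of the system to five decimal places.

A(user-interface board) = MTBF/(MTBF+MTTR) = 17091/(17091+65.7) = 0.996171
A(occlusion detector) = MTBF/(MTBF+MTTR) = 16616/(16616+14.6) = 0.999122
Series availability: 0.996171 × 0.999122 = 0.99530

0.99530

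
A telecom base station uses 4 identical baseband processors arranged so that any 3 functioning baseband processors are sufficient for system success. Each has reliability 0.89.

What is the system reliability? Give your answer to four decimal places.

R = Σ_{i=3}^{4} C(4,i) p^i (1−p)^{4−i} with p = 0.89
C(4,3)·0.89^3·0.11^1 = 0.310186
C(4,4)·0.89^4·0.11^0 = 0.627422
Sum = 0.9376

0.9376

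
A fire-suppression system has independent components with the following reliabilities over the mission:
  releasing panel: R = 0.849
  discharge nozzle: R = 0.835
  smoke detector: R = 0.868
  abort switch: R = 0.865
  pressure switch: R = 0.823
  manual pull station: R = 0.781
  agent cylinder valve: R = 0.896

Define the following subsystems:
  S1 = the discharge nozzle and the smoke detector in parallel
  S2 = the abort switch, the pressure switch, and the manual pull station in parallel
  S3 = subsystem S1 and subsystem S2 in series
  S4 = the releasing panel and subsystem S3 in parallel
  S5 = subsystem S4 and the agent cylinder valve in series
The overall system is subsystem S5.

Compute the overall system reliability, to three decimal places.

Parallel (discharge nozzle and smoke detector): 1 − (1 − 0.83500)(1 − 0.86800) = 0.97822
Parallel (abort switch, pressure switch, and manual pull station): 1 − (1 − 0.86500)(1 − 0.82300)(1 − 0.78100) = 0.99477
Series ([0.97822] and [0.99477]): 0.97822 × 0.99477 = 0.97310
Parallel (releasing panel and [0.97310]): 1 − (1 − 0.84900)(1 − 0.97310) = 0.99594
Series ([0.99594] and agent cylinder valve): 0.99594 × 0.89600 = 0.892

0.892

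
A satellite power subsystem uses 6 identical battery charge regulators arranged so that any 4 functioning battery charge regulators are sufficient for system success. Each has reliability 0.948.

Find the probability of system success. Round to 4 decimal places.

0.9975

R = Σ_{i=4}^{6} C(6,i) p^i (1−p)^{6−i} with p = 0.948
C(6,4)·0.948^4·0.052^2 = 0.032759
C(6,5)·0.948^5·0.052^1 = 0.238889
C(6,6)·0.948^6·0.052^0 = 0.725855
Sum = 0.9975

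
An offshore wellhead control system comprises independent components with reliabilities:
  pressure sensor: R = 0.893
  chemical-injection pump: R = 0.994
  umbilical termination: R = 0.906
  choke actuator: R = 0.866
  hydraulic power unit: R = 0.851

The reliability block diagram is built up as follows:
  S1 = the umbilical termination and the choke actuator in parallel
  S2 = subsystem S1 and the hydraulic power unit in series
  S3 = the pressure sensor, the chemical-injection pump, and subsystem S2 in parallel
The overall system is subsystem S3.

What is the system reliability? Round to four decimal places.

Parallel (umbilical termination and choke actuator): 1 − (1 − 0.906000)(1 − 0.866000) = 0.987404
Series ([0.987404] and hydraulic power unit): 0.987404 × 0.851000 = 0.840281
Parallel (pressure sensor, chemical-injection pump, and [0.840281]): 1 − (1 − 0.893000)(1 − 0.994000)(1 − 0.840281) = 0.9999

0.9999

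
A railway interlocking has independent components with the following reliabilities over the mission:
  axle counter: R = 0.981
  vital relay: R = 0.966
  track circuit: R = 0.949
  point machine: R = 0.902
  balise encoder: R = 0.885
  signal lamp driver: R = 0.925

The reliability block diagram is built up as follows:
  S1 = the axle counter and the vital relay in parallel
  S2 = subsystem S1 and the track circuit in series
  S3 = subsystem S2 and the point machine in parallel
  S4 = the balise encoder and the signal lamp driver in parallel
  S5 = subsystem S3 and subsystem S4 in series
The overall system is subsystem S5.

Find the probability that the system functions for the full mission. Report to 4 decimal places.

0.9864

Parallel (axle counter and vital relay): 1 − (1 − 0.981000)(1 − 0.966000) = 0.999354
Series ([0.999354] and track circuit): 0.999354 × 0.949000 = 0.948387
Parallel ([0.948387] and point machine): 1 − (1 − 0.948387)(1 − 0.902000) = 0.994942
Parallel (balise encoder and signal lamp driver): 1 − (1 − 0.885000)(1 − 0.925000) = 0.991375
Series ([0.994942] and [0.991375]): 0.994942 × 0.991375 = 0.9864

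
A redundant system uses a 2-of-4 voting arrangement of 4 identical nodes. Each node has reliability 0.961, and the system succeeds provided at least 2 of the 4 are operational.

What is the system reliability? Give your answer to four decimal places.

R = Σ_{i=2}^{4} C(4,i) p^i (1−p)^{4−i} with p = 0.961
C(4,2)·0.961^2·0.039^2 = 0.008428
C(4,3)·0.961^3·0.039^1 = 0.138451
C(4,4)·0.961^4·0.039^0 = 0.852891
Sum = 0.9998

0.9998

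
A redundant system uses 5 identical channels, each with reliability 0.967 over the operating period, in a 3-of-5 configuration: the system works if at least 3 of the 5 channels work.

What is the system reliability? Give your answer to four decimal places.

R = Σ_{i=3}^{5} C(5,i) p^i (1−p)^{5−i} with p = 0.967
C(5,3)·0.967^3·0.033^2 = 0.009847
C(5,4)·0.967^4·0.033^1 = 0.144275
C(5,5)·0.967^5·0.033^0 = 0.845537
Sum = 0.9997

0.9997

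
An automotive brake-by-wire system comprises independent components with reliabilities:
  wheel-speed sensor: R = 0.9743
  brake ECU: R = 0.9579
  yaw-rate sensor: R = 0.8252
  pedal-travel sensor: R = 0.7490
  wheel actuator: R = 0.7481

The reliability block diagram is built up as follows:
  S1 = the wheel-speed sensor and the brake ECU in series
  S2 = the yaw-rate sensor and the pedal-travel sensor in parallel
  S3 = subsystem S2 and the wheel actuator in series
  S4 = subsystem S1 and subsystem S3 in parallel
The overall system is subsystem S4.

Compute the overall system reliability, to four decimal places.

Series (wheel-speed sensor and brake ECU): 0.974300 × 0.957900 = 0.933282
Parallel (yaw-rate sensor and pedal-travel sensor): 1 − (1 − 0.825200)(1 − 0.749000) = 0.956125
Series ([0.956125] and wheel actuator): 0.956125 × 0.748100 = 0.715277
Parallel ([0.933282] and [0.715277]): 1 − (1 − 0.933282)(1 − 0.715277) = 0.9810

0.9810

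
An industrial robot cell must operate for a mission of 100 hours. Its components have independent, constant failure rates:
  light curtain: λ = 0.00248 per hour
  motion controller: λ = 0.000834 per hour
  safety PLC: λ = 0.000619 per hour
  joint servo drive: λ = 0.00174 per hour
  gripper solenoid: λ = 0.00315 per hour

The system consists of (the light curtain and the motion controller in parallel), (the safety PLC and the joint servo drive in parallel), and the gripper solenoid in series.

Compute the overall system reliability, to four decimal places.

R(light curtain) = exp(−0.00248 × 100) = 0.780360
R(motion controller) = exp(−0.000834 × 100) = 0.919983
R(safety PLC) = exp(−0.000619 × 100) = 0.939977
R(joint servo drive) = exp(−0.00174 × 100) = 0.840297
R(gripper solenoid) = exp(−0.00315 × 100) = 0.729789
Parallel (light curtain and motion controller): 1 − (1 − 0.780360)(1 − 0.919983) = 0.982425
Parallel (safety PLC and joint servo drive): 1 − (1 − 0.939977)(1 − 0.840297) = 0.990414
Series ([0.982425], [0.990414], and gripper solenoid): 0.982425 × 0.990414 × 0.729789 = 0.7101

0.7101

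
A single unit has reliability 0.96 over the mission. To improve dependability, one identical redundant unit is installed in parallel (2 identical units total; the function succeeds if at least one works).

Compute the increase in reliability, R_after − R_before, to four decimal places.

R_before = 0.96
R_after = 1 − (1 − 0.96)^2 = 0.9984
ΔR = 0.9984 − 0.96 = 0.0384

0.0384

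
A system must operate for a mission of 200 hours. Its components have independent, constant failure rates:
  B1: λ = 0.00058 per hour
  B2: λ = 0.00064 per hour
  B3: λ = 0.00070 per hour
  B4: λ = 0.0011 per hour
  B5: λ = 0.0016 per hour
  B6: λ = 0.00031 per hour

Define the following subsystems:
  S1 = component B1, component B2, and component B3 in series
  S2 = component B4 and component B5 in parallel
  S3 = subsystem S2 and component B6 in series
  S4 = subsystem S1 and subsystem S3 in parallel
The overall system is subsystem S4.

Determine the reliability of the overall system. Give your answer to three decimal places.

R(B1) = exp(−0.00058 × 200) = 0.89048
R(B2) = exp(−0.00064 × 200) = 0.87985
R(B3) = exp(−0.00070 × 200) = 0.86936
R(B4) = exp(−0.0011 × 200) = 0.80252
R(B5) = exp(−0.0016 × 200) = 0.72615
R(B6) = exp(−0.00031 × 200) = 0.93988
Series (B1, B2, and B3): 0.89048 × 0.87985 × 0.86936 = 0.68113
Parallel (B4 and B5): 1 − (1 − 0.80252)(1 − 0.72615) = 0.94592
Series ([0.94592] and B6): 0.94592 × 0.93988 = 0.88905
Parallel ([0.68113] and [0.88905]): 1 − (1 − 0.68113)(1 − 0.88905) = 0.965

0.965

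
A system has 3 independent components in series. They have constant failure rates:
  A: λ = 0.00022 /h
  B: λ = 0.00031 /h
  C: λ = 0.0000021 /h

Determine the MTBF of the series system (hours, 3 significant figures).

1880

Series of exponential components: λ_sys = Σ λ_i
λ_sys = 0.00022 + 0.00031 + 0.0000021 = 5.3210e-04 /h
MTBF = 1 / λ_sys = 1880 h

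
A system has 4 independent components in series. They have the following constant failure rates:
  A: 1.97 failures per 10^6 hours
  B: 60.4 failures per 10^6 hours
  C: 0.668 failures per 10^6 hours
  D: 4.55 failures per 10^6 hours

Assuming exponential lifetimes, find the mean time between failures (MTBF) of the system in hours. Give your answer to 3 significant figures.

14800

Series of exponential components: λ_sys = Σ λ_i
λ_sys = 0.00000197 + 0.0000604 + 0.000000668 + 0.00000455 = 6.7588e-05 /h
MTBF = 1 / λ_sys = 14800 h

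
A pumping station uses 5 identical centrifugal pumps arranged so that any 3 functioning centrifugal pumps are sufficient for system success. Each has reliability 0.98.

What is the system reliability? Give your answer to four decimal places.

0.9999

R = Σ_{i=3}^{5} C(5,i) p^i (1−p)^{5−i} with p = 0.98
C(5,3)·0.98^3·0.02^2 = 0.003765
C(5,4)·0.98^4·0.02^1 = 0.092237
C(5,5)·0.98^5·0.02^0 = 0.903921
Sum = 0.9999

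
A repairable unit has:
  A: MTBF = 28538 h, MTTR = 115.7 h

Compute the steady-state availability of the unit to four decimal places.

0.9960

A(A) = MTBF/(MTBF+MTTR) = 28538/(28538+115.7) = 0.9960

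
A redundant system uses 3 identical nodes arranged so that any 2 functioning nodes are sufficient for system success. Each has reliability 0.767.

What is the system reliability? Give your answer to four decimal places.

R = Σ_{i=2}^{3} C(3,i) p^i (1−p)^{3−i} with p = 0.767
C(3,2)·0.767^2·0.233^1 = 0.411214
C(3,3)·0.767^3·0.233^0 = 0.451218
Sum = 0.8624

0.8624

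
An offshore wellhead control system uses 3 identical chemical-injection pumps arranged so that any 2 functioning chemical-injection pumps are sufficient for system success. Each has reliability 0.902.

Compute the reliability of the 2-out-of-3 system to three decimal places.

R = Σ_{i=2}^{3} C(3,i) p^i (1−p)^{3−i} with p = 0.902
C(3,2)·0.902^2·0.098^1 = 0.23920
C(3,3)·0.902^3·0.098^0 = 0.73387
Sum = 0.973

0.973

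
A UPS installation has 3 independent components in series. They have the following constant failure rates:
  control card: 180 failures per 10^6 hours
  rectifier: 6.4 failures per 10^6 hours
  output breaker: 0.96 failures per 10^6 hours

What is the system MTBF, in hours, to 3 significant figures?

5340

Series of exponential components: λ_sys = Σ λ_i
λ_sys = 0.00018 + 0.0000064 + 0.00000096 = 1.8736e-04 /h
MTBF = 1 / λ_sys = 5340 h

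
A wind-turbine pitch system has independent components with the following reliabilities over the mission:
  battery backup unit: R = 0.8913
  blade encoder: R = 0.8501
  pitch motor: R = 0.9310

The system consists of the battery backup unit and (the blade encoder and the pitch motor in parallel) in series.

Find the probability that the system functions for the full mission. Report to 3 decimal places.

Parallel (blade encoder and pitch motor): 1 − (1 − 0.85010)(1 − 0.93100) = 0.98966
Series (battery backup unit and [0.98966]): 0.89130 × 0.98966 = 0.882

0.882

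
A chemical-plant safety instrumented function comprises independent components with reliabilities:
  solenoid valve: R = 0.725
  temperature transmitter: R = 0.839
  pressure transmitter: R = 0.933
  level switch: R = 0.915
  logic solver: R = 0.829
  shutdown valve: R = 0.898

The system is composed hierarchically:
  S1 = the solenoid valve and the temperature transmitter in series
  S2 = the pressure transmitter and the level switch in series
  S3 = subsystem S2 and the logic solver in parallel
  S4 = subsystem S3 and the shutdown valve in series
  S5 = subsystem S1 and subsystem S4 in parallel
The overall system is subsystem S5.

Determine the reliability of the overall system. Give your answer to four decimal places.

Series (solenoid valve and temperature transmitter): 0.725000 × 0.839000 = 0.608275
Series (pressure transmitter and level switch): 0.933000 × 0.915000 = 0.853695
Parallel ([0.853695] and logic solver): 1 − (1 − 0.853695)(1 − 0.829000) = 0.974982
Series ([0.974982] and shutdown valve): 0.974982 × 0.898000 = 0.875534
Parallel ([0.608275] and [0.875534]): 1 − (1 − 0.608275)(1 − 0.875534) = 0.9512

0.9512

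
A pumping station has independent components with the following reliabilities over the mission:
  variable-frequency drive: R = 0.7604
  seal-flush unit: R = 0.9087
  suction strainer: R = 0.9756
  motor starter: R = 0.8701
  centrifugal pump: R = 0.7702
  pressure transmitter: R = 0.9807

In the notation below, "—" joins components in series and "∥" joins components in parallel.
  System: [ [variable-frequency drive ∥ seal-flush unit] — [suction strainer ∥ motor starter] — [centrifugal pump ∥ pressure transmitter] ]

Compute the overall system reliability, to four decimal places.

Parallel (variable-frequency drive and seal-flush unit): 1 − (1 − 0.760400)(1 − 0.908700) = 0.978125
Parallel (suction strainer and motor starter): 1 − (1 − 0.975600)(1 − 0.870100) = 0.996830
Parallel (centrifugal pump and pressure transmitter): 1 − (1 − 0.770200)(1 − 0.980700) = 0.995565
Series ([0.978125], [0.996830], and [0.995565]): 0.978125 × 0.996830 × 0.995565 = 0.9707

0.9707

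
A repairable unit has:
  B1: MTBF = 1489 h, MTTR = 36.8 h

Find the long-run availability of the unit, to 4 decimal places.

0.9759

A(B1) = MTBF/(MTBF+MTTR) = 1489/(1489+36.8) = 0.9759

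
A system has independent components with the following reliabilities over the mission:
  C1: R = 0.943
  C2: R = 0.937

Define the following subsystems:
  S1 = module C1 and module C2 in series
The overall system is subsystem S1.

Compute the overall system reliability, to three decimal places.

Series (C1 and C2): 0.94300 × 0.93700 = 0.884

0.884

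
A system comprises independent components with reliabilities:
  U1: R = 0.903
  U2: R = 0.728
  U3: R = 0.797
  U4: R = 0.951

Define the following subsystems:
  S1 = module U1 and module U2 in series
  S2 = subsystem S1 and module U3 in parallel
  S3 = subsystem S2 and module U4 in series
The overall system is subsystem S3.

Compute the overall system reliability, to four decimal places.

Series (U1 and U2): 0.903000 × 0.728000 = 0.657384
Parallel ([0.657384] and U3): 1 − (1 − 0.657384)(1 − 0.797000) = 0.930449
Series ([0.930449] and U4): 0.930449 × 0.951000 = 0.8849

0.8849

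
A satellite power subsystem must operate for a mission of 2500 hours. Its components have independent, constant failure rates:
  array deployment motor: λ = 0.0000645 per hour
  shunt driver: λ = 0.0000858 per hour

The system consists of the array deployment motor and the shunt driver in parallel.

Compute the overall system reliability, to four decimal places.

R(array deployment motor) = exp(−0.0000645 × 2500) = 0.851079
R(shunt driver) = exp(−0.0000858 × 2500) = 0.806945
Parallel (array deployment motor and shunt driver): 1 − (1 − 0.851079)(1 − 0.806945) = 0.9713

0.9713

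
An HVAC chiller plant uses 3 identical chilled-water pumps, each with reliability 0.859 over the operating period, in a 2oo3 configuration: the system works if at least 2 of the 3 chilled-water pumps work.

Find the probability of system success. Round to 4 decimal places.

0.9460

R = Σ_{i=2}^{3} C(3,i) p^i (1−p)^{3−i} with p = 0.859
C(3,2)·0.859^2·0.141^1 = 0.312124
C(3,3)·0.859^3·0.141^0 = 0.633840
Sum = 0.9460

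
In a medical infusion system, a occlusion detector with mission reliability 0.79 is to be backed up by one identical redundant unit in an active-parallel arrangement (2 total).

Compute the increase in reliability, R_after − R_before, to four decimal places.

0.1659

R_before = 0.79
R_after = 1 − (1 − 0.79)^2 = 0.9559
ΔR = 0.9559 − 0.79 = 0.1659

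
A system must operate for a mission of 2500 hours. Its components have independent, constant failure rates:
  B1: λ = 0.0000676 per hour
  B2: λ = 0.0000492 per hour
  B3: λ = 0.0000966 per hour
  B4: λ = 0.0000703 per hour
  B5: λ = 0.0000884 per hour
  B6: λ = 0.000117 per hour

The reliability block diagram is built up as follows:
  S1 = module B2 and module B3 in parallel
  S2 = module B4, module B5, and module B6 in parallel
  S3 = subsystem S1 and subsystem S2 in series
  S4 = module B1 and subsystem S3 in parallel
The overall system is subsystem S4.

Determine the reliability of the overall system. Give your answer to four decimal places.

R(B1) = exp(−0.0000676 × 2500) = 0.844509
R(B2) = exp(−0.0000492 × 2500) = 0.884264
R(B3) = exp(−0.0000966 × 2500) = 0.785449
R(B4) = exp(−0.0000703 × 2500) = 0.838828
R(B5) = exp(−0.0000884 × 2500) = 0.801717
R(B6) = exp(−0.000117 × 2500) = 0.746395
Parallel (B2 and B3): 1 − (1 − 0.884264)(1 − 0.785449) = 0.975169
Parallel (B4, B5, and B6): 1 − (1 − 0.838828)(1 − 0.801717)(1 − 0.746395) = 0.991895
Series ([0.975169] and [0.991895]): 0.975169 × 0.991895 = 0.967265
Parallel (B1 and [0.967265]): 1 − (1 − 0.844509)(1 − 0.967265) = 0.9949

0.9949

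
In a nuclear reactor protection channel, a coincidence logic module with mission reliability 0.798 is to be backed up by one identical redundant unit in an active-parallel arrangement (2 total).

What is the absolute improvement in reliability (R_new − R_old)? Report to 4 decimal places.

0.1612

R_before = 0.798
R_after = 1 − (1 − 0.798)^2 = 0.9592
ΔR = 0.9592 − 0.798 = 0.1612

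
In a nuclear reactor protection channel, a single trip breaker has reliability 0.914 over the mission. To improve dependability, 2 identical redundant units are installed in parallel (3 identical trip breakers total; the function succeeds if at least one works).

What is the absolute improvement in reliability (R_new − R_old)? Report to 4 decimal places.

R_before = 0.914
R_after = 1 − (1 − 0.914)^3 = 0.9994
ΔR = 0.9994 − 0.914 = 0.0854

0.0854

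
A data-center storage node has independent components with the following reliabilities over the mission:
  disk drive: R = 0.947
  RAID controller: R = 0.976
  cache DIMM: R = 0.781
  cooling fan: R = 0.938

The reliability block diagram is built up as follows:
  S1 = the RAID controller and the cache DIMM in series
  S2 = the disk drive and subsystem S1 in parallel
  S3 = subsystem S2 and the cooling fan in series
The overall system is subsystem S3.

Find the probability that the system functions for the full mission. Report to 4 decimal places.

0.9262

Series (RAID controller and cache DIMM): 0.976000 × 0.781000 = 0.762256
Parallel (disk drive and [0.762256]): 1 − (1 − 0.947000)(1 − 0.762256) = 0.987400
Series ([0.987400] and cooling fan): 0.987400 × 0.938000 = 0.9262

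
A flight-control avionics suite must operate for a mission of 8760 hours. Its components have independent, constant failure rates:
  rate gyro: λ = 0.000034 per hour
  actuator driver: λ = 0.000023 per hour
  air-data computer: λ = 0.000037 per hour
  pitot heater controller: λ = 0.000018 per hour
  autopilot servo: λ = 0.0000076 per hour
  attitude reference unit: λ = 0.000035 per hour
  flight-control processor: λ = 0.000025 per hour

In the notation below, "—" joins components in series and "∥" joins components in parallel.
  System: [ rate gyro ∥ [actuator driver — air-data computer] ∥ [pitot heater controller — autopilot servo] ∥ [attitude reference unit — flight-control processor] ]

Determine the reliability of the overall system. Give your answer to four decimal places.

0.9914

R(rate gyro) = exp(−0.000034 × 8760) = 0.742420
R(actuator driver) = exp(−0.000023 × 8760) = 0.817520
R(air-data computer) = exp(−0.000037 × 8760) = 0.723163
R(pitot heater controller) = exp(−0.000018 × 8760) = 0.854123
R(autopilot servo) = exp(−0.0000076 × 8760) = 0.935592
R(attitude reference unit) = exp(−0.000035 × 8760) = 0.735945
R(flight-control processor) = exp(−0.000025 × 8760) = 0.803322
Series (actuator driver and air-data computer): 0.817520 × 0.723163 = 0.591200
Series (pitot heater controller and autopilot servo): 0.854123 × 0.935592 = 0.799111
Series (attitude reference unit and flight-control processor): 0.735945 × 0.803322 = 0.591201
Parallel (rate gyro, [0.591200], [0.799111], and [0.591201]): 1 − (1 − 0.742420)(1 − 0.591200)(1 − 0.799111)(1 − 0.591201) = 0.9914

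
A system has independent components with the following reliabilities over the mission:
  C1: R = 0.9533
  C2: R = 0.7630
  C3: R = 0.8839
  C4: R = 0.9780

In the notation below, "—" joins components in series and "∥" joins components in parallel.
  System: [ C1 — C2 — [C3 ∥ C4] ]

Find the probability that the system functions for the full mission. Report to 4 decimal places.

0.7255

Parallel (C3 and C4): 1 − (1 − 0.883900)(1 − 0.978000) = 0.997446
Series (C1, C2, and [0.997446]): 0.953300 × 0.763000 × 0.997446 = 0.7255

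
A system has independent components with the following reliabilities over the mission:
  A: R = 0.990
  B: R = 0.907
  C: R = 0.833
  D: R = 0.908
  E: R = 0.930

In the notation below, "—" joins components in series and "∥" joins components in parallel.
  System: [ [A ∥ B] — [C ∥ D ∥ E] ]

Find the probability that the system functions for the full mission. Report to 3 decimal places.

0.998

Parallel (A and B): 1 − (1 − 0.99000)(1 − 0.90700) = 0.99907
Parallel (C, D, and E): 1 − (1 − 0.83300)(1 − 0.90800)(1 − 0.93000) = 0.99892
Series ([0.99907] and [0.99892]): 0.99907 × 0.99892 = 0.998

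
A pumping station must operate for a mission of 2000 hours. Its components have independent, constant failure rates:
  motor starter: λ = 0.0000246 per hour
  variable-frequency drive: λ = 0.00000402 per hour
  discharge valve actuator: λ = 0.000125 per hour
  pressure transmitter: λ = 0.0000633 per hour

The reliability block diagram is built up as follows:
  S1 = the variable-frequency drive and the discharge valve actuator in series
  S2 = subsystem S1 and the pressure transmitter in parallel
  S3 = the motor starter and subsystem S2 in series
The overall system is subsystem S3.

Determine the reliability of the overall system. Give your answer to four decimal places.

R(motor starter) = exp(−0.0000246 × 2000) = 0.951991
R(variable-frequency drive) = exp(−0.00000402 × 2000) = 0.991992
R(discharge valve actuator) = exp(−0.000125 × 2000) = 0.778801
R(pressure transmitter) = exp(−0.0000633 × 2000) = 0.881086
Series (variable-frequency drive and discharge valve actuator): 0.991992 × 0.778801 = 0.772564
Parallel ([0.772564] and pressure transmitter): 1 − (1 − 0.772564)(1 − 0.881086) = 0.972955
Series (motor starter and [0.972955]): 0.951991 × 0.972955 = 0.9262

0.9262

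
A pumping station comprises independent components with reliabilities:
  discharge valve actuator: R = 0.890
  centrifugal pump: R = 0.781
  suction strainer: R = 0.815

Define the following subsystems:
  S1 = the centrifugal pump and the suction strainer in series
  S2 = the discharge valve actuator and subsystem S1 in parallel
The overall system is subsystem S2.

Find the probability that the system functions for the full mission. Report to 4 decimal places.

Series (centrifugal pump and suction strainer): 0.781000 × 0.815000 = 0.636515
Parallel (discharge valve actuator and [0.636515]): 1 − (1 − 0.890000)(1 − 0.636515) = 0.9600

0.9600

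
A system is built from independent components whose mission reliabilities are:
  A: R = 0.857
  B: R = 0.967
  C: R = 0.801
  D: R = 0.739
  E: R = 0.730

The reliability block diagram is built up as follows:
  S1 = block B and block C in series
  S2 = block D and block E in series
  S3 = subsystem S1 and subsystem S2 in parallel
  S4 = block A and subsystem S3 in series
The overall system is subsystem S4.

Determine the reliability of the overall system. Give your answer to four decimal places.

Series (B and C): 0.967000 × 0.801000 = 0.774567
Series (D and E): 0.739000 × 0.730000 = 0.539470
Parallel ([0.774567] and [0.539470]): 1 − (1 − 0.774567)(1 − 0.539470) = 0.896181
Series (A and [0.896181]): 0.857000 × 0.896181 = 0.7680

0.7680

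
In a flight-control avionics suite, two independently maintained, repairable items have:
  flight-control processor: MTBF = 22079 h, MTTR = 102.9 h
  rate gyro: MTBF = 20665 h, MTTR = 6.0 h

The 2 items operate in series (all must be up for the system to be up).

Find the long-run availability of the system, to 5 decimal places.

0.99507

A(flight-control processor) = MTBF/(MTBF+MTTR) = 22079/(22079+102.9) = 0.995361
A(rate gyro) = MTBF/(MTBF+MTTR) = 20665/(20665+6.0) = 0.999710
Series availability: 0.995361 × 0.999710 = 0.99507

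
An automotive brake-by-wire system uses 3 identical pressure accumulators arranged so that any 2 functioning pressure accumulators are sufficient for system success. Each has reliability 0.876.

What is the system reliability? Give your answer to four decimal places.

R = Σ_{i=2}^{3} C(3,i) p^i (1−p)^{3−i} with p = 0.876
C(3,2)·0.876^2·0.124^1 = 0.285464
C(3,3)·0.876^3·0.124^0 = 0.672221
Sum = 0.9577

0.9577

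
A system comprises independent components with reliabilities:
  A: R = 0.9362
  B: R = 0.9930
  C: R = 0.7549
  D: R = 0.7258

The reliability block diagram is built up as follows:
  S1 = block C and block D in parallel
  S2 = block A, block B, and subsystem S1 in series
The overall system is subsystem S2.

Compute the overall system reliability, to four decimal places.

Parallel (C and D): 1 − (1 − 0.754900)(1 − 0.725800) = 0.932794
Series (A, B, and [0.932794]): 0.936200 × 0.993000 × 0.932794 = 0.8672

0.8672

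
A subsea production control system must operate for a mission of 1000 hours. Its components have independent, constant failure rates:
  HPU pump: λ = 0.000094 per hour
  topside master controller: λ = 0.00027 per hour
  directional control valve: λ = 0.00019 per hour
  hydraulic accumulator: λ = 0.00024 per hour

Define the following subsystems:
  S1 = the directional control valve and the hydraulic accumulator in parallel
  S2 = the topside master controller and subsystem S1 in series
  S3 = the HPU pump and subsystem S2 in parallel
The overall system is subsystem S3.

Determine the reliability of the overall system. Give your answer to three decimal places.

0.976

R(HPU pump) = exp(−0.000094 × 1000) = 0.91028
R(topside master controller) = exp(−0.00027 × 1000) = 0.76338
R(directional control valve) = exp(−0.00019 × 1000) = 0.82696
R(hydraulic accumulator) = exp(−0.00024 × 1000) = 0.78663
Parallel (directional control valve and hydraulic accumulator): 1 − (1 − 0.82696)(1 − 0.78663) = 0.96308
Series (topside master controller and [0.96308]): 0.76338 × 0.96308 = 0.73520
Parallel (HPU pump and [0.73520]): 1 − (1 − 0.91028)(1 − 0.73520) = 0.976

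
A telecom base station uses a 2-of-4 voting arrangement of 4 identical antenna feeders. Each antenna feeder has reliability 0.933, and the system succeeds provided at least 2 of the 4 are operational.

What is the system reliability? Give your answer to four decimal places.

0.9989

R = Σ_{i=2}^{4} C(4,i) p^i (1−p)^{4−i} with p = 0.933
C(4,2)·0.933^2·0.067^2 = 0.023446
C(4,3)·0.933^3·0.067^1 = 0.217661
C(4,4)·0.933^4·0.067^0 = 0.757751
Sum = 0.9989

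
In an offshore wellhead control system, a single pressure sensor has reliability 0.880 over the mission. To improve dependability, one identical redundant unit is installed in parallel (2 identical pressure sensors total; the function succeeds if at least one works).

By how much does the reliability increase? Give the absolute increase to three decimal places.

R_before = 0.880
R_after = 1 − (1 − 0.880)^2 = 0.986
ΔR = 0.986 − 0.880 = 0.106

0.106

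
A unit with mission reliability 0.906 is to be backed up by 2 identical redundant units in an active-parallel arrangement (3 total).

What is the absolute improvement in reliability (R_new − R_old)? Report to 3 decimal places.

0.093

R_before = 0.906
R_after = 1 − (1 − 0.906)^3 = 0.999
ΔR = 0.999 − 0.906 = 0.093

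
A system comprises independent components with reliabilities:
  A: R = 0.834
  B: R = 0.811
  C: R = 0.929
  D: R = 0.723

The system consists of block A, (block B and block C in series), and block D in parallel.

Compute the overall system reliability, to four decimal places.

Series (B and C): 0.811000 × 0.929000 = 0.753419
Parallel (A, [0.753419], and D): 1 − (1 − 0.834000)(1 − 0.753419)(1 − 0.723000) = 0.9887

0.9887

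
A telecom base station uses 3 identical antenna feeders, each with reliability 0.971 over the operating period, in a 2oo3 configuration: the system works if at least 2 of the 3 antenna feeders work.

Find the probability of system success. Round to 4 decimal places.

0.9975

R = Σ_{i=2}^{3} C(3,i) p^i (1−p)^{3−i} with p = 0.971
C(3,2)·0.971^2·0.029^1 = 0.082027
C(3,3)·0.971^3·0.029^0 = 0.915499
Sum = 0.9975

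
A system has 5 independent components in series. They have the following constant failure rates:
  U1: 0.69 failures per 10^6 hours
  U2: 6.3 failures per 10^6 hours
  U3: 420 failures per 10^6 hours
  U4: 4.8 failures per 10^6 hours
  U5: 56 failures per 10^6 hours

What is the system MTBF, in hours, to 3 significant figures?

2050

Series of exponential components: λ_sys = Σ λ_i
λ_sys = 0.00000069 + 0.0000063 + 0.00042 + 0.0000048 + 0.000056 = 4.8779e-04 /h
MTBF = 1 / λ_sys = 2050 h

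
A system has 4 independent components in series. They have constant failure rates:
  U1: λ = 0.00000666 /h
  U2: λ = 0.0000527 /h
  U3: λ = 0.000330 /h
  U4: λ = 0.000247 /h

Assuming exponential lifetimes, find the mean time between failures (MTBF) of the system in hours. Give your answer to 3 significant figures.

Series of exponential components: λ_sys = Σ λ_i
λ_sys = 0.00000666 + 0.0000527 + 0.000330 + 0.000247 = 6.3636e-04 /h
MTBF = 1 / λ_sys = 1570 h

1570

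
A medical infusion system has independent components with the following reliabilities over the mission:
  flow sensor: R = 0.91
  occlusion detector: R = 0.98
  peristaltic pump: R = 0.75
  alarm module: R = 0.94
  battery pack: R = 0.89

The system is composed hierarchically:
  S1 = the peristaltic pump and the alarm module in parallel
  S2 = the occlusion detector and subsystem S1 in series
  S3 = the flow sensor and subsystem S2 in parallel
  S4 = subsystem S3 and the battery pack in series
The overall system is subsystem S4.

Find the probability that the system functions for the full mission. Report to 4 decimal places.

0.8872

Parallel (peristaltic pump and alarm module): 1 − (1 − 0.750000)(1 − 0.940000) = 0.985000
Series (occlusion detector and [0.985000]): 0.980000 × 0.985000 = 0.965300
Parallel (flow sensor and [0.965300]): 1 − (1 − 0.910000)(1 − 0.965300) = 0.996877
Series ([0.996877] and battery pack): 0.996877 × 0.890000 = 0.8872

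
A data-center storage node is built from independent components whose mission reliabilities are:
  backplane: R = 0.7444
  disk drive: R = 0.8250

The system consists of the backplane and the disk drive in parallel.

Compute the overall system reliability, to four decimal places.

0.9553

Parallel (backplane and disk drive): 1 − (1 − 0.744400)(1 − 0.825000) = 0.9553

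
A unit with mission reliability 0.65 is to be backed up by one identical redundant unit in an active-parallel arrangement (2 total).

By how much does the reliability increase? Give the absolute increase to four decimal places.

0.2275

R_before = 0.65
R_after = 1 − (1 − 0.65)^2 = 0.8775
ΔR = 0.8775 − 0.65 = 0.2275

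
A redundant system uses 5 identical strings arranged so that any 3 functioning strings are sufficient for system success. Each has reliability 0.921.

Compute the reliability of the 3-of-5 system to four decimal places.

0.9956

R = Σ_{i=3}^{5} C(5,i) p^i (1−p)^{5−i} with p = 0.921
C(5,3)·0.921^3·0.079^2 = 0.048757
C(5,4)·0.921^4·0.079^1 = 0.284208
C(5,5)·0.921^5·0.079^0 = 0.662671
Sum = 0.9956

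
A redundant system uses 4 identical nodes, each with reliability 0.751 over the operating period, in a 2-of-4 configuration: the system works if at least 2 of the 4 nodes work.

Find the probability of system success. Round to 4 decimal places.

0.9498

R = Σ_{i=2}^{4} C(4,i) p^i (1−p)^{4−i} with p = 0.751
C(4,2)·0.751^2·0.249^2 = 0.209812
C(4,3)·0.751^3·0.249^1 = 0.421870
C(4,4)·0.751^4·0.249^0 = 0.318097
Sum = 0.9498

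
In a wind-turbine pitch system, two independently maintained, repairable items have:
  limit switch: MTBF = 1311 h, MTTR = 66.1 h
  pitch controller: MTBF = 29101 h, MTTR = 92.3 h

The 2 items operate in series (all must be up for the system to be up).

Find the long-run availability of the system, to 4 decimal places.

A(limit switch) = MTBF/(MTBF+MTTR) = 1311/(1311+66.1) = 0.952001
A(pitch controller) = MTBF/(MTBF+MTTR) = 29101/(29101+92.3) = 0.996838
Series availability: 0.952001 × 0.996838 = 0.9490

0.9490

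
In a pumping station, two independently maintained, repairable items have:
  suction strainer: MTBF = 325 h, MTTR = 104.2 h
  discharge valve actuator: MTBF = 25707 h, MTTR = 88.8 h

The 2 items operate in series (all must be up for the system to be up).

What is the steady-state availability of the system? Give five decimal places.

A(suction strainer) = MTBF/(MTBF+MTTR) = 325/(325+104.2) = 0.757223
A(discharge valve actuator) = MTBF/(MTBF+MTTR) = 25707/(25707+88.8) = 0.996558
Series availability: 0.757223 × 0.996558 = 0.75462

0.75462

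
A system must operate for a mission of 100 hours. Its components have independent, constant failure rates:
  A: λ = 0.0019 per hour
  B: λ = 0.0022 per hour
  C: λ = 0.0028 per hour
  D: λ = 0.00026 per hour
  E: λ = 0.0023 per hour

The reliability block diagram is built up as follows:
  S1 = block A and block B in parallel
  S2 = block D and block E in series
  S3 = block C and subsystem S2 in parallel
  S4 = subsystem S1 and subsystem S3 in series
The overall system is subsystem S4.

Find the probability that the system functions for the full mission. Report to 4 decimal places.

R(A) = exp(−0.0019 × 100) = 0.826959
R(B) = exp(−0.0022 × 100) = 0.802519
R(C) = exp(−0.0028 × 100) = 0.755784
R(D) = exp(−0.00026 × 100) = 0.974335
R(E) = exp(−0.0023 × 100) = 0.794534
Parallel (A and B): 1 − (1 − 0.826959)(1 − 0.802519) = 0.965828
Series (D and E): 0.974335 × 0.794534 = 0.774142
Parallel (C and [0.774142]): 1 − (1 − 0.755784)(1 − 0.774142) = 0.944842
Series ([0.965828] and [0.944842]): 0.965828 × 0.944842 = 0.9126

0.9126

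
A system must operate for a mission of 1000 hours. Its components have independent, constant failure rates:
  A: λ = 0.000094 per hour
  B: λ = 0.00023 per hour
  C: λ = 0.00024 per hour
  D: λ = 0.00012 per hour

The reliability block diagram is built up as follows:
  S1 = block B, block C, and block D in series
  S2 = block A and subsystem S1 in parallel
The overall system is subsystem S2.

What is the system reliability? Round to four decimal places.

0.9600

R(A) = exp(−0.000094 × 1000) = 0.910283
R(B) = exp(−0.00023 × 1000) = 0.794534
R(C) = exp(−0.00024 × 1000) = 0.786628
R(D) = exp(−0.00012 × 1000) = 0.886920
Series (B, C, and D): 0.794534 × 0.786628 × 0.886920 = 0.554327
Parallel (A and [0.554327]): 1 − (1 − 0.910283)(1 − 0.554327) = 0.9600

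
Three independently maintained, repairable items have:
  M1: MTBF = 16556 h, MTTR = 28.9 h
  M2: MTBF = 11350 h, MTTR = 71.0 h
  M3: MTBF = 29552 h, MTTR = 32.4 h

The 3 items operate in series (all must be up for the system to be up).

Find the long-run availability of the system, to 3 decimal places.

A(M1) = MTBF/(MTBF+MTTR) = 16556/(16556+28.9) = 0.998257
A(M2) = MTBF/(MTBF+MTTR) = 11350/(11350+71.0) = 0.993783
A(M3) = MTBF/(MTBF+MTTR) = 29552/(29552+32.4) = 0.998905
Series availability: 0.998257 × 0.993783 × 0.998905 = 0.991

0.991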